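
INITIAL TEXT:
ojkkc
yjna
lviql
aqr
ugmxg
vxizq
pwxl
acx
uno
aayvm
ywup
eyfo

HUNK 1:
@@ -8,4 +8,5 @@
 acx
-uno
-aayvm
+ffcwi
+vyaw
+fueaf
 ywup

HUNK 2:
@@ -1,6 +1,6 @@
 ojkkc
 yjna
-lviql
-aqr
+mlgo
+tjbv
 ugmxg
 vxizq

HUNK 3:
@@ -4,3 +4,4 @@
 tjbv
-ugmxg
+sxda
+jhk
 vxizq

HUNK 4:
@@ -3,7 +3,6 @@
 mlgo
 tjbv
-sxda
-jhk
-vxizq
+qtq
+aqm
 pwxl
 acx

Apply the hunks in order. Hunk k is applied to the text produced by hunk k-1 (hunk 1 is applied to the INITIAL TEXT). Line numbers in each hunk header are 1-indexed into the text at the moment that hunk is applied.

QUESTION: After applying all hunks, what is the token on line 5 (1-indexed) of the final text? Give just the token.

Answer: qtq

Derivation:
Hunk 1: at line 8 remove [uno,aayvm] add [ffcwi,vyaw,fueaf] -> 13 lines: ojkkc yjna lviql aqr ugmxg vxizq pwxl acx ffcwi vyaw fueaf ywup eyfo
Hunk 2: at line 1 remove [lviql,aqr] add [mlgo,tjbv] -> 13 lines: ojkkc yjna mlgo tjbv ugmxg vxizq pwxl acx ffcwi vyaw fueaf ywup eyfo
Hunk 3: at line 4 remove [ugmxg] add [sxda,jhk] -> 14 lines: ojkkc yjna mlgo tjbv sxda jhk vxizq pwxl acx ffcwi vyaw fueaf ywup eyfo
Hunk 4: at line 3 remove [sxda,jhk,vxizq] add [qtq,aqm] -> 13 lines: ojkkc yjna mlgo tjbv qtq aqm pwxl acx ffcwi vyaw fueaf ywup eyfo
Final line 5: qtq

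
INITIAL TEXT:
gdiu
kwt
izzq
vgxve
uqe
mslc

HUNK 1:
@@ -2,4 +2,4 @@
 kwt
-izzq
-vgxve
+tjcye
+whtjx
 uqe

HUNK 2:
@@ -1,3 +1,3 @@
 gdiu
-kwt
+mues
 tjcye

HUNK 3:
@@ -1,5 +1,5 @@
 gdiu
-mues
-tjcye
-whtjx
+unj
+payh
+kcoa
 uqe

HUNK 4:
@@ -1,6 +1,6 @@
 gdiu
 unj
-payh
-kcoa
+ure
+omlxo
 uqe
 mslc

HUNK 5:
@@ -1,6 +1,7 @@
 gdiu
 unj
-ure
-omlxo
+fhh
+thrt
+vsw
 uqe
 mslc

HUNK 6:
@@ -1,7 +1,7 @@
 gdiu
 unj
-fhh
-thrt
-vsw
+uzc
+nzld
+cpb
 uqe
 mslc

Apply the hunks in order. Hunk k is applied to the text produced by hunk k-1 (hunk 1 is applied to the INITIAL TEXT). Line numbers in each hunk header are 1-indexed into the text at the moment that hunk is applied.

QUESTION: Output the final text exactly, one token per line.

Hunk 1: at line 2 remove [izzq,vgxve] add [tjcye,whtjx] -> 6 lines: gdiu kwt tjcye whtjx uqe mslc
Hunk 2: at line 1 remove [kwt] add [mues] -> 6 lines: gdiu mues tjcye whtjx uqe mslc
Hunk 3: at line 1 remove [mues,tjcye,whtjx] add [unj,payh,kcoa] -> 6 lines: gdiu unj payh kcoa uqe mslc
Hunk 4: at line 1 remove [payh,kcoa] add [ure,omlxo] -> 6 lines: gdiu unj ure omlxo uqe mslc
Hunk 5: at line 1 remove [ure,omlxo] add [fhh,thrt,vsw] -> 7 lines: gdiu unj fhh thrt vsw uqe mslc
Hunk 6: at line 1 remove [fhh,thrt,vsw] add [uzc,nzld,cpb] -> 7 lines: gdiu unj uzc nzld cpb uqe mslc

Answer: gdiu
unj
uzc
nzld
cpb
uqe
mslc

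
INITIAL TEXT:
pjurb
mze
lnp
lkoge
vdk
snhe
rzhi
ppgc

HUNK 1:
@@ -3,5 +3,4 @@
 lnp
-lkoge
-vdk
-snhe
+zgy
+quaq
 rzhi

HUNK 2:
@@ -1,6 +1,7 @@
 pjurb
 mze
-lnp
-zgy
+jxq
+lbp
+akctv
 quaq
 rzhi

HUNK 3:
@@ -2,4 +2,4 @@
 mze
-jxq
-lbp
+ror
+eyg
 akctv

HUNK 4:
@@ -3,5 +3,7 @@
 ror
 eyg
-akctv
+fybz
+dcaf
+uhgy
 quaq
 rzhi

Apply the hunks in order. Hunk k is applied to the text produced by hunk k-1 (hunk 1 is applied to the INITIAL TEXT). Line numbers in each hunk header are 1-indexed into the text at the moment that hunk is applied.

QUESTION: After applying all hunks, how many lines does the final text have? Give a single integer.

Hunk 1: at line 3 remove [lkoge,vdk,snhe] add [zgy,quaq] -> 7 lines: pjurb mze lnp zgy quaq rzhi ppgc
Hunk 2: at line 1 remove [lnp,zgy] add [jxq,lbp,akctv] -> 8 lines: pjurb mze jxq lbp akctv quaq rzhi ppgc
Hunk 3: at line 2 remove [jxq,lbp] add [ror,eyg] -> 8 lines: pjurb mze ror eyg akctv quaq rzhi ppgc
Hunk 4: at line 3 remove [akctv] add [fybz,dcaf,uhgy] -> 10 lines: pjurb mze ror eyg fybz dcaf uhgy quaq rzhi ppgc
Final line count: 10

Answer: 10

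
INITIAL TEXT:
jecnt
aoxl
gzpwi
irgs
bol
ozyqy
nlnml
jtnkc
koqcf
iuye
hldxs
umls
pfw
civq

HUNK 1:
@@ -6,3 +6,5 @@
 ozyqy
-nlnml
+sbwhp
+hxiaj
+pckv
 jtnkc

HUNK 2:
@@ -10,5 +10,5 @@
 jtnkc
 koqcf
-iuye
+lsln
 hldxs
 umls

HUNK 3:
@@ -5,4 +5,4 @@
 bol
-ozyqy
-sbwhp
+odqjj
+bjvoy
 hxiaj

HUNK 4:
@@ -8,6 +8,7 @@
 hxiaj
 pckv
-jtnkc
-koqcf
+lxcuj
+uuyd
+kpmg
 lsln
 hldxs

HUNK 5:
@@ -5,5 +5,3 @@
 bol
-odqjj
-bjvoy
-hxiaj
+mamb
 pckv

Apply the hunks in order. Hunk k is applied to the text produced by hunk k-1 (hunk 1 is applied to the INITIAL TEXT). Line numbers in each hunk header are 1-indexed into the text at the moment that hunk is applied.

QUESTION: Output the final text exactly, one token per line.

Answer: jecnt
aoxl
gzpwi
irgs
bol
mamb
pckv
lxcuj
uuyd
kpmg
lsln
hldxs
umls
pfw
civq

Derivation:
Hunk 1: at line 6 remove [nlnml] add [sbwhp,hxiaj,pckv] -> 16 lines: jecnt aoxl gzpwi irgs bol ozyqy sbwhp hxiaj pckv jtnkc koqcf iuye hldxs umls pfw civq
Hunk 2: at line 10 remove [iuye] add [lsln] -> 16 lines: jecnt aoxl gzpwi irgs bol ozyqy sbwhp hxiaj pckv jtnkc koqcf lsln hldxs umls pfw civq
Hunk 3: at line 5 remove [ozyqy,sbwhp] add [odqjj,bjvoy] -> 16 lines: jecnt aoxl gzpwi irgs bol odqjj bjvoy hxiaj pckv jtnkc koqcf lsln hldxs umls pfw civq
Hunk 4: at line 8 remove [jtnkc,koqcf] add [lxcuj,uuyd,kpmg] -> 17 lines: jecnt aoxl gzpwi irgs bol odqjj bjvoy hxiaj pckv lxcuj uuyd kpmg lsln hldxs umls pfw civq
Hunk 5: at line 5 remove [odqjj,bjvoy,hxiaj] add [mamb] -> 15 lines: jecnt aoxl gzpwi irgs bol mamb pckv lxcuj uuyd kpmg lsln hldxs umls pfw civq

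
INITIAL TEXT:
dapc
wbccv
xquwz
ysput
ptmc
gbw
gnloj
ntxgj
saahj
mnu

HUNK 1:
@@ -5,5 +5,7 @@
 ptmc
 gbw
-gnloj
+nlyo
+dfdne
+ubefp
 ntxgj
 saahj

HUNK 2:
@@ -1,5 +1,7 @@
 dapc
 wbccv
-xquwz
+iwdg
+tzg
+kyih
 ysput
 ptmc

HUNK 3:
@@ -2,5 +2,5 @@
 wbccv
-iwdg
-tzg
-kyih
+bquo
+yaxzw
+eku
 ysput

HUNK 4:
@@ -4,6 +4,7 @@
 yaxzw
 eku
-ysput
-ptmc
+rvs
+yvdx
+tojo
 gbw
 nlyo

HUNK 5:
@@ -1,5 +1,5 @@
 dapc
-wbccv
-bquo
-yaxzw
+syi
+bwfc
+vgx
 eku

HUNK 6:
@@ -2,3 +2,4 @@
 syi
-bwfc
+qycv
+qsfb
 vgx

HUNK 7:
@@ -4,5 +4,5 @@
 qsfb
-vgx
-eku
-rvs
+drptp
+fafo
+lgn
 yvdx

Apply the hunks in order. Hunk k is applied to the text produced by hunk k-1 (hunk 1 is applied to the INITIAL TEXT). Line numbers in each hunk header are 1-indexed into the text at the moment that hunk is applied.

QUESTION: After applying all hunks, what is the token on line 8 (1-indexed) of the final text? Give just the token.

Answer: yvdx

Derivation:
Hunk 1: at line 5 remove [gnloj] add [nlyo,dfdne,ubefp] -> 12 lines: dapc wbccv xquwz ysput ptmc gbw nlyo dfdne ubefp ntxgj saahj mnu
Hunk 2: at line 1 remove [xquwz] add [iwdg,tzg,kyih] -> 14 lines: dapc wbccv iwdg tzg kyih ysput ptmc gbw nlyo dfdne ubefp ntxgj saahj mnu
Hunk 3: at line 2 remove [iwdg,tzg,kyih] add [bquo,yaxzw,eku] -> 14 lines: dapc wbccv bquo yaxzw eku ysput ptmc gbw nlyo dfdne ubefp ntxgj saahj mnu
Hunk 4: at line 4 remove [ysput,ptmc] add [rvs,yvdx,tojo] -> 15 lines: dapc wbccv bquo yaxzw eku rvs yvdx tojo gbw nlyo dfdne ubefp ntxgj saahj mnu
Hunk 5: at line 1 remove [wbccv,bquo,yaxzw] add [syi,bwfc,vgx] -> 15 lines: dapc syi bwfc vgx eku rvs yvdx tojo gbw nlyo dfdne ubefp ntxgj saahj mnu
Hunk 6: at line 2 remove [bwfc] add [qycv,qsfb] -> 16 lines: dapc syi qycv qsfb vgx eku rvs yvdx tojo gbw nlyo dfdne ubefp ntxgj saahj mnu
Hunk 7: at line 4 remove [vgx,eku,rvs] add [drptp,fafo,lgn] -> 16 lines: dapc syi qycv qsfb drptp fafo lgn yvdx tojo gbw nlyo dfdne ubefp ntxgj saahj mnu
Final line 8: yvdx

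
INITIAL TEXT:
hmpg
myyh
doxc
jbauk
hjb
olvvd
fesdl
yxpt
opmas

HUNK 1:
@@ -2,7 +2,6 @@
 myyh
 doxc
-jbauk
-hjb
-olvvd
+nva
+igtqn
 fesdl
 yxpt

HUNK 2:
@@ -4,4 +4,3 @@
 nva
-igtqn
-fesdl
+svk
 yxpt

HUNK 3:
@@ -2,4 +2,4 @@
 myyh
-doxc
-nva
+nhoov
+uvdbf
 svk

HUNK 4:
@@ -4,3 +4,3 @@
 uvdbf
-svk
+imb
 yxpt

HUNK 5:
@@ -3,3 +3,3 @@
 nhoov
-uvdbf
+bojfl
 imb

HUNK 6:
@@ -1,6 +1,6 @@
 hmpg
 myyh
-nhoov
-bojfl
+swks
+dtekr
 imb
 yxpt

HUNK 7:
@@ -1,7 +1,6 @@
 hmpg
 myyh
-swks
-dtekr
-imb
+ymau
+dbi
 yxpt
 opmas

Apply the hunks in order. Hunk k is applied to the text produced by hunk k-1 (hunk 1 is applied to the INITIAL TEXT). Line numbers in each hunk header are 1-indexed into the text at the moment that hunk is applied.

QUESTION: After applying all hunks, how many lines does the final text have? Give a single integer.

Answer: 6

Derivation:
Hunk 1: at line 2 remove [jbauk,hjb,olvvd] add [nva,igtqn] -> 8 lines: hmpg myyh doxc nva igtqn fesdl yxpt opmas
Hunk 2: at line 4 remove [igtqn,fesdl] add [svk] -> 7 lines: hmpg myyh doxc nva svk yxpt opmas
Hunk 3: at line 2 remove [doxc,nva] add [nhoov,uvdbf] -> 7 lines: hmpg myyh nhoov uvdbf svk yxpt opmas
Hunk 4: at line 4 remove [svk] add [imb] -> 7 lines: hmpg myyh nhoov uvdbf imb yxpt opmas
Hunk 5: at line 3 remove [uvdbf] add [bojfl] -> 7 lines: hmpg myyh nhoov bojfl imb yxpt opmas
Hunk 6: at line 1 remove [nhoov,bojfl] add [swks,dtekr] -> 7 lines: hmpg myyh swks dtekr imb yxpt opmas
Hunk 7: at line 1 remove [swks,dtekr,imb] add [ymau,dbi] -> 6 lines: hmpg myyh ymau dbi yxpt opmas
Final line count: 6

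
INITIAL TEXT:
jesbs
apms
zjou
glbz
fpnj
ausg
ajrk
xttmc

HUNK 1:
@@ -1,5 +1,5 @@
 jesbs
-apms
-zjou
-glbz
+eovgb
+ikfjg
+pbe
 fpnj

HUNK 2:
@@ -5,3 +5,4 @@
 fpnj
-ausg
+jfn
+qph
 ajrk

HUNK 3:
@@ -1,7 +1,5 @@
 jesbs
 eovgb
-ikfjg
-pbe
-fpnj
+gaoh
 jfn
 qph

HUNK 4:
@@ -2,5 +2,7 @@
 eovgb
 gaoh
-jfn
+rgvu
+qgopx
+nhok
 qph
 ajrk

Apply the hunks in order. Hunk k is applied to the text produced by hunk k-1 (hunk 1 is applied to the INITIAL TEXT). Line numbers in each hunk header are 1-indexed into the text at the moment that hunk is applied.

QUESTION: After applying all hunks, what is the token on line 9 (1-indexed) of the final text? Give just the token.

Hunk 1: at line 1 remove [apms,zjou,glbz] add [eovgb,ikfjg,pbe] -> 8 lines: jesbs eovgb ikfjg pbe fpnj ausg ajrk xttmc
Hunk 2: at line 5 remove [ausg] add [jfn,qph] -> 9 lines: jesbs eovgb ikfjg pbe fpnj jfn qph ajrk xttmc
Hunk 3: at line 1 remove [ikfjg,pbe,fpnj] add [gaoh] -> 7 lines: jesbs eovgb gaoh jfn qph ajrk xttmc
Hunk 4: at line 2 remove [jfn] add [rgvu,qgopx,nhok] -> 9 lines: jesbs eovgb gaoh rgvu qgopx nhok qph ajrk xttmc
Final line 9: xttmc

Answer: xttmc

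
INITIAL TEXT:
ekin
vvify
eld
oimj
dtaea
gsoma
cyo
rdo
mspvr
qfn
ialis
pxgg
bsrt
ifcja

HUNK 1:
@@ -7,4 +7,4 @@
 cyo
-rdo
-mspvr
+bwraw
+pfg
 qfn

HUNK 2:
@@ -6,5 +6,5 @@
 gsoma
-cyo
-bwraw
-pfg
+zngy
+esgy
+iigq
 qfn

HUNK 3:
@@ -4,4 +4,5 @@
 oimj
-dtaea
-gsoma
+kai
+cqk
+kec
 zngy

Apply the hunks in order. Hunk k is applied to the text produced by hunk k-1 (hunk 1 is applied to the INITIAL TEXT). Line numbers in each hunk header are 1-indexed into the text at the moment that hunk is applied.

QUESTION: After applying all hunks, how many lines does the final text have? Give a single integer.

Hunk 1: at line 7 remove [rdo,mspvr] add [bwraw,pfg] -> 14 lines: ekin vvify eld oimj dtaea gsoma cyo bwraw pfg qfn ialis pxgg bsrt ifcja
Hunk 2: at line 6 remove [cyo,bwraw,pfg] add [zngy,esgy,iigq] -> 14 lines: ekin vvify eld oimj dtaea gsoma zngy esgy iigq qfn ialis pxgg bsrt ifcja
Hunk 3: at line 4 remove [dtaea,gsoma] add [kai,cqk,kec] -> 15 lines: ekin vvify eld oimj kai cqk kec zngy esgy iigq qfn ialis pxgg bsrt ifcja
Final line count: 15

Answer: 15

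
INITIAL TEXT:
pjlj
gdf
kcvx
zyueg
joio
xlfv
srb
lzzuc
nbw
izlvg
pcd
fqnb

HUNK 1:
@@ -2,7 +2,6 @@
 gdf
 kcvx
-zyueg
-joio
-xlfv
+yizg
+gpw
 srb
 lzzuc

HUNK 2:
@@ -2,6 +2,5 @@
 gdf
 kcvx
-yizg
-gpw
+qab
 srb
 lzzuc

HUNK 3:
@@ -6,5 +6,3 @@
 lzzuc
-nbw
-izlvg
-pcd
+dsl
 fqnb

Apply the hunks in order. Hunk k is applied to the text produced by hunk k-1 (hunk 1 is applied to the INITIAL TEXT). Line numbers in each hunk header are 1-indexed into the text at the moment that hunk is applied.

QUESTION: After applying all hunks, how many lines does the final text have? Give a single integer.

Hunk 1: at line 2 remove [zyueg,joio,xlfv] add [yizg,gpw] -> 11 lines: pjlj gdf kcvx yizg gpw srb lzzuc nbw izlvg pcd fqnb
Hunk 2: at line 2 remove [yizg,gpw] add [qab] -> 10 lines: pjlj gdf kcvx qab srb lzzuc nbw izlvg pcd fqnb
Hunk 3: at line 6 remove [nbw,izlvg,pcd] add [dsl] -> 8 lines: pjlj gdf kcvx qab srb lzzuc dsl fqnb
Final line count: 8

Answer: 8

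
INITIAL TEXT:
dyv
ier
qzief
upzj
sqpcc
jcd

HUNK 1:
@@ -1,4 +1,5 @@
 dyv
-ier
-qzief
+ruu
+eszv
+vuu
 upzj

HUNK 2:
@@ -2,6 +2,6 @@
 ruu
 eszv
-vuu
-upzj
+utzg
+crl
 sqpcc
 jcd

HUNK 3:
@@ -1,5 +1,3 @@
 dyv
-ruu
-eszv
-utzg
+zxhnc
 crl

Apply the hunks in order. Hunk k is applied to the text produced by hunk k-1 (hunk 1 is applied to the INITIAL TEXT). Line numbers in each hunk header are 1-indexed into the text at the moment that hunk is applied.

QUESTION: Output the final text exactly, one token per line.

Answer: dyv
zxhnc
crl
sqpcc
jcd

Derivation:
Hunk 1: at line 1 remove [ier,qzief] add [ruu,eszv,vuu] -> 7 lines: dyv ruu eszv vuu upzj sqpcc jcd
Hunk 2: at line 2 remove [vuu,upzj] add [utzg,crl] -> 7 lines: dyv ruu eszv utzg crl sqpcc jcd
Hunk 3: at line 1 remove [ruu,eszv,utzg] add [zxhnc] -> 5 lines: dyv zxhnc crl sqpcc jcd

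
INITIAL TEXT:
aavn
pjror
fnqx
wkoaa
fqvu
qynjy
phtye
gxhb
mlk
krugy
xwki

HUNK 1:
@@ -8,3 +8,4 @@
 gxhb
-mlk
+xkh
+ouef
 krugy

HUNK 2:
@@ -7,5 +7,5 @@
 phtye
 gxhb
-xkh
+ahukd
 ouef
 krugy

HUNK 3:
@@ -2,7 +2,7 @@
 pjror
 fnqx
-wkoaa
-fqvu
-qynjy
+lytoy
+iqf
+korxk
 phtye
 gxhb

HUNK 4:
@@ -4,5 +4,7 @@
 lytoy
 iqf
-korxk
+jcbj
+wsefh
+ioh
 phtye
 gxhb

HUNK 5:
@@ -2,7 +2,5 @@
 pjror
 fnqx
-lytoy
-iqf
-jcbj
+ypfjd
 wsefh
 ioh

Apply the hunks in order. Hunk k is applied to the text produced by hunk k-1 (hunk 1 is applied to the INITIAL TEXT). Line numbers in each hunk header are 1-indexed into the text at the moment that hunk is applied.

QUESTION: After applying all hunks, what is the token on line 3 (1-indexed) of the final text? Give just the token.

Hunk 1: at line 8 remove [mlk] add [xkh,ouef] -> 12 lines: aavn pjror fnqx wkoaa fqvu qynjy phtye gxhb xkh ouef krugy xwki
Hunk 2: at line 7 remove [xkh] add [ahukd] -> 12 lines: aavn pjror fnqx wkoaa fqvu qynjy phtye gxhb ahukd ouef krugy xwki
Hunk 3: at line 2 remove [wkoaa,fqvu,qynjy] add [lytoy,iqf,korxk] -> 12 lines: aavn pjror fnqx lytoy iqf korxk phtye gxhb ahukd ouef krugy xwki
Hunk 4: at line 4 remove [korxk] add [jcbj,wsefh,ioh] -> 14 lines: aavn pjror fnqx lytoy iqf jcbj wsefh ioh phtye gxhb ahukd ouef krugy xwki
Hunk 5: at line 2 remove [lytoy,iqf,jcbj] add [ypfjd] -> 12 lines: aavn pjror fnqx ypfjd wsefh ioh phtye gxhb ahukd ouef krugy xwki
Final line 3: fnqx

Answer: fnqx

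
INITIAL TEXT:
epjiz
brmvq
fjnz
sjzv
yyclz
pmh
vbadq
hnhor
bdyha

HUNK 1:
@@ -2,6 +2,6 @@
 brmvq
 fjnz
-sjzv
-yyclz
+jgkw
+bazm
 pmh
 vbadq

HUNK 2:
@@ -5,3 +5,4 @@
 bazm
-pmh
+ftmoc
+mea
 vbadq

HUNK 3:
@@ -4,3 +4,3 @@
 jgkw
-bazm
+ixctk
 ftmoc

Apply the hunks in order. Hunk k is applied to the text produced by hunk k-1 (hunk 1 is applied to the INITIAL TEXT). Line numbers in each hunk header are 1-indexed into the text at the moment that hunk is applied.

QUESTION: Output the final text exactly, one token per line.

Answer: epjiz
brmvq
fjnz
jgkw
ixctk
ftmoc
mea
vbadq
hnhor
bdyha

Derivation:
Hunk 1: at line 2 remove [sjzv,yyclz] add [jgkw,bazm] -> 9 lines: epjiz brmvq fjnz jgkw bazm pmh vbadq hnhor bdyha
Hunk 2: at line 5 remove [pmh] add [ftmoc,mea] -> 10 lines: epjiz brmvq fjnz jgkw bazm ftmoc mea vbadq hnhor bdyha
Hunk 3: at line 4 remove [bazm] add [ixctk] -> 10 lines: epjiz brmvq fjnz jgkw ixctk ftmoc mea vbadq hnhor bdyha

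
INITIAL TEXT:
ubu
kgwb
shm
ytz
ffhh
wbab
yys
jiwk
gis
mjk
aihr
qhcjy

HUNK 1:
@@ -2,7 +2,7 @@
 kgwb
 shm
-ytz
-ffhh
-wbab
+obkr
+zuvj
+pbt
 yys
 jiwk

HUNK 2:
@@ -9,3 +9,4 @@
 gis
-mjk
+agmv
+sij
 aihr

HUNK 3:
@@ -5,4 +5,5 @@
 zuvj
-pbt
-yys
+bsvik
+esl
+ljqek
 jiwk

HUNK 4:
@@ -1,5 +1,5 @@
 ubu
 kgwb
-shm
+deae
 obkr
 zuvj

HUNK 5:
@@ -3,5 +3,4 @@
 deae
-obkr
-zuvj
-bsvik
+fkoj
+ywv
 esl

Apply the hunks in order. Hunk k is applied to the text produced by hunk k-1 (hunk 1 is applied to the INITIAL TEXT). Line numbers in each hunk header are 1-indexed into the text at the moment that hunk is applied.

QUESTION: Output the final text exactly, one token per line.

Hunk 1: at line 2 remove [ytz,ffhh,wbab] add [obkr,zuvj,pbt] -> 12 lines: ubu kgwb shm obkr zuvj pbt yys jiwk gis mjk aihr qhcjy
Hunk 2: at line 9 remove [mjk] add [agmv,sij] -> 13 lines: ubu kgwb shm obkr zuvj pbt yys jiwk gis agmv sij aihr qhcjy
Hunk 3: at line 5 remove [pbt,yys] add [bsvik,esl,ljqek] -> 14 lines: ubu kgwb shm obkr zuvj bsvik esl ljqek jiwk gis agmv sij aihr qhcjy
Hunk 4: at line 1 remove [shm] add [deae] -> 14 lines: ubu kgwb deae obkr zuvj bsvik esl ljqek jiwk gis agmv sij aihr qhcjy
Hunk 5: at line 3 remove [obkr,zuvj,bsvik] add [fkoj,ywv] -> 13 lines: ubu kgwb deae fkoj ywv esl ljqek jiwk gis agmv sij aihr qhcjy

Answer: ubu
kgwb
deae
fkoj
ywv
esl
ljqek
jiwk
gis
agmv
sij
aihr
qhcjy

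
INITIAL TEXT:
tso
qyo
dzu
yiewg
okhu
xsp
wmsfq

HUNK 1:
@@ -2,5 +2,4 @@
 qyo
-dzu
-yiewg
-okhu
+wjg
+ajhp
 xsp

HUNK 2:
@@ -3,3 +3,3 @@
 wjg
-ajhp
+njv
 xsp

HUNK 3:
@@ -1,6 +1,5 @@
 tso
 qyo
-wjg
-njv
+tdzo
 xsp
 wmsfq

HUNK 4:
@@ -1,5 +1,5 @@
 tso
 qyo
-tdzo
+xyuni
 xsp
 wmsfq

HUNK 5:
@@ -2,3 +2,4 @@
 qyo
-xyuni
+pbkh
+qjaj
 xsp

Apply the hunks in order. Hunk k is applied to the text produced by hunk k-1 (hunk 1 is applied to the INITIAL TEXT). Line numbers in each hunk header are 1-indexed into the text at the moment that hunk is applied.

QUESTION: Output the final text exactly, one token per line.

Answer: tso
qyo
pbkh
qjaj
xsp
wmsfq

Derivation:
Hunk 1: at line 2 remove [dzu,yiewg,okhu] add [wjg,ajhp] -> 6 lines: tso qyo wjg ajhp xsp wmsfq
Hunk 2: at line 3 remove [ajhp] add [njv] -> 6 lines: tso qyo wjg njv xsp wmsfq
Hunk 3: at line 1 remove [wjg,njv] add [tdzo] -> 5 lines: tso qyo tdzo xsp wmsfq
Hunk 4: at line 1 remove [tdzo] add [xyuni] -> 5 lines: tso qyo xyuni xsp wmsfq
Hunk 5: at line 2 remove [xyuni] add [pbkh,qjaj] -> 6 lines: tso qyo pbkh qjaj xsp wmsfq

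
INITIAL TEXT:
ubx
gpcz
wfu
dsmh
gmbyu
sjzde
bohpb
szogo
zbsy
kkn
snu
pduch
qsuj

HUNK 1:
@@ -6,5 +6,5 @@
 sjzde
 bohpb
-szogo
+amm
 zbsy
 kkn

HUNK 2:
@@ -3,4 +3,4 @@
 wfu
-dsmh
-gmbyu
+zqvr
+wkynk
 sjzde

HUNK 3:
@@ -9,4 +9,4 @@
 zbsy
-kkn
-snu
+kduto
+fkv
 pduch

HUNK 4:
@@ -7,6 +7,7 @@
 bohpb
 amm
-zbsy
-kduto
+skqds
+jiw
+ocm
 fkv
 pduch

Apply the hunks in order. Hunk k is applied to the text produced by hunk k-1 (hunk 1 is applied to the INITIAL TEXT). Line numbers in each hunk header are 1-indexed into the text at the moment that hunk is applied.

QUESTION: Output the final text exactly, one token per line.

Answer: ubx
gpcz
wfu
zqvr
wkynk
sjzde
bohpb
amm
skqds
jiw
ocm
fkv
pduch
qsuj

Derivation:
Hunk 1: at line 6 remove [szogo] add [amm] -> 13 lines: ubx gpcz wfu dsmh gmbyu sjzde bohpb amm zbsy kkn snu pduch qsuj
Hunk 2: at line 3 remove [dsmh,gmbyu] add [zqvr,wkynk] -> 13 lines: ubx gpcz wfu zqvr wkynk sjzde bohpb amm zbsy kkn snu pduch qsuj
Hunk 3: at line 9 remove [kkn,snu] add [kduto,fkv] -> 13 lines: ubx gpcz wfu zqvr wkynk sjzde bohpb amm zbsy kduto fkv pduch qsuj
Hunk 4: at line 7 remove [zbsy,kduto] add [skqds,jiw,ocm] -> 14 lines: ubx gpcz wfu zqvr wkynk sjzde bohpb amm skqds jiw ocm fkv pduch qsuj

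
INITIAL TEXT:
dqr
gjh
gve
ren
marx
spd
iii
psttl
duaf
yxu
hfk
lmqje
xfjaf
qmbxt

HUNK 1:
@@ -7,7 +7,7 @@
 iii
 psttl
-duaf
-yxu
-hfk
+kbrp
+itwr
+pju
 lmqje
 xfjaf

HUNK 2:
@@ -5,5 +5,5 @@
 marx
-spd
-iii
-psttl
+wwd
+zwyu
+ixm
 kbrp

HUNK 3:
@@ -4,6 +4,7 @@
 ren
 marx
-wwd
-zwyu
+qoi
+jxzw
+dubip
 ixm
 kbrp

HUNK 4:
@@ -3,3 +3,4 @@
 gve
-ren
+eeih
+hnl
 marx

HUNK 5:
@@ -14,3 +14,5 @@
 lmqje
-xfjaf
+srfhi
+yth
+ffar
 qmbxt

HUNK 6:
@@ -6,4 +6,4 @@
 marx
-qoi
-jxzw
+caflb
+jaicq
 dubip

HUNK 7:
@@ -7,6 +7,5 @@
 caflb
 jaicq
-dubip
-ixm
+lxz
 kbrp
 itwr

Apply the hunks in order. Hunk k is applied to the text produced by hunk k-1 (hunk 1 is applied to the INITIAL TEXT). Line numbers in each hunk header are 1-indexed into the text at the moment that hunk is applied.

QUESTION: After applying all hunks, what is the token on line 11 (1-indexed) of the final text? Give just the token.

Answer: itwr

Derivation:
Hunk 1: at line 7 remove [duaf,yxu,hfk] add [kbrp,itwr,pju] -> 14 lines: dqr gjh gve ren marx spd iii psttl kbrp itwr pju lmqje xfjaf qmbxt
Hunk 2: at line 5 remove [spd,iii,psttl] add [wwd,zwyu,ixm] -> 14 lines: dqr gjh gve ren marx wwd zwyu ixm kbrp itwr pju lmqje xfjaf qmbxt
Hunk 3: at line 4 remove [wwd,zwyu] add [qoi,jxzw,dubip] -> 15 lines: dqr gjh gve ren marx qoi jxzw dubip ixm kbrp itwr pju lmqje xfjaf qmbxt
Hunk 4: at line 3 remove [ren] add [eeih,hnl] -> 16 lines: dqr gjh gve eeih hnl marx qoi jxzw dubip ixm kbrp itwr pju lmqje xfjaf qmbxt
Hunk 5: at line 14 remove [xfjaf] add [srfhi,yth,ffar] -> 18 lines: dqr gjh gve eeih hnl marx qoi jxzw dubip ixm kbrp itwr pju lmqje srfhi yth ffar qmbxt
Hunk 6: at line 6 remove [qoi,jxzw] add [caflb,jaicq] -> 18 lines: dqr gjh gve eeih hnl marx caflb jaicq dubip ixm kbrp itwr pju lmqje srfhi yth ffar qmbxt
Hunk 7: at line 7 remove [dubip,ixm] add [lxz] -> 17 lines: dqr gjh gve eeih hnl marx caflb jaicq lxz kbrp itwr pju lmqje srfhi yth ffar qmbxt
Final line 11: itwr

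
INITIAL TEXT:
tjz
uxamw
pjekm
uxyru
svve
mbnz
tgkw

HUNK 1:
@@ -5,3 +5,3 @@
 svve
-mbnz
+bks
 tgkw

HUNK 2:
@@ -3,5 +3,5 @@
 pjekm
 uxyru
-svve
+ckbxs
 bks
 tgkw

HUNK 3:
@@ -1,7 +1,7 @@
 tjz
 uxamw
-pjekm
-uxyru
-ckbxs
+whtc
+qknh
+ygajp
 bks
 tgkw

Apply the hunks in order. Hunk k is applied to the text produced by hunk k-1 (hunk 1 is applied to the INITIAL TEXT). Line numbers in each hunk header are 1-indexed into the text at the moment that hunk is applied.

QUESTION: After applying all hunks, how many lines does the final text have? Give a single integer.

Answer: 7

Derivation:
Hunk 1: at line 5 remove [mbnz] add [bks] -> 7 lines: tjz uxamw pjekm uxyru svve bks tgkw
Hunk 2: at line 3 remove [svve] add [ckbxs] -> 7 lines: tjz uxamw pjekm uxyru ckbxs bks tgkw
Hunk 3: at line 1 remove [pjekm,uxyru,ckbxs] add [whtc,qknh,ygajp] -> 7 lines: tjz uxamw whtc qknh ygajp bks tgkw
Final line count: 7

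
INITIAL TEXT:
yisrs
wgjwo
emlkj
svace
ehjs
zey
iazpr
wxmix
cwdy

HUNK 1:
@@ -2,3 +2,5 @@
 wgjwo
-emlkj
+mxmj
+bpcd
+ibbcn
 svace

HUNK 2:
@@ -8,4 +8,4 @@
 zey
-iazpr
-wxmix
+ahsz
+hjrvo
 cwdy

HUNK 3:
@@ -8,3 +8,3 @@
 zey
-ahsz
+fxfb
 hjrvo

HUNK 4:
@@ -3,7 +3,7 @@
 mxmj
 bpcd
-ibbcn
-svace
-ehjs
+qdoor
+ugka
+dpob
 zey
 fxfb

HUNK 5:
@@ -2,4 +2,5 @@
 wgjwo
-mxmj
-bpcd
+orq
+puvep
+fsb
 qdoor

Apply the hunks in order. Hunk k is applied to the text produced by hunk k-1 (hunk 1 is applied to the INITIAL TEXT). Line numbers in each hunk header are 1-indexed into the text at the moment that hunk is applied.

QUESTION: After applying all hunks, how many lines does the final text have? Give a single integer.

Answer: 12

Derivation:
Hunk 1: at line 2 remove [emlkj] add [mxmj,bpcd,ibbcn] -> 11 lines: yisrs wgjwo mxmj bpcd ibbcn svace ehjs zey iazpr wxmix cwdy
Hunk 2: at line 8 remove [iazpr,wxmix] add [ahsz,hjrvo] -> 11 lines: yisrs wgjwo mxmj bpcd ibbcn svace ehjs zey ahsz hjrvo cwdy
Hunk 3: at line 8 remove [ahsz] add [fxfb] -> 11 lines: yisrs wgjwo mxmj bpcd ibbcn svace ehjs zey fxfb hjrvo cwdy
Hunk 4: at line 3 remove [ibbcn,svace,ehjs] add [qdoor,ugka,dpob] -> 11 lines: yisrs wgjwo mxmj bpcd qdoor ugka dpob zey fxfb hjrvo cwdy
Hunk 5: at line 2 remove [mxmj,bpcd] add [orq,puvep,fsb] -> 12 lines: yisrs wgjwo orq puvep fsb qdoor ugka dpob zey fxfb hjrvo cwdy
Final line count: 12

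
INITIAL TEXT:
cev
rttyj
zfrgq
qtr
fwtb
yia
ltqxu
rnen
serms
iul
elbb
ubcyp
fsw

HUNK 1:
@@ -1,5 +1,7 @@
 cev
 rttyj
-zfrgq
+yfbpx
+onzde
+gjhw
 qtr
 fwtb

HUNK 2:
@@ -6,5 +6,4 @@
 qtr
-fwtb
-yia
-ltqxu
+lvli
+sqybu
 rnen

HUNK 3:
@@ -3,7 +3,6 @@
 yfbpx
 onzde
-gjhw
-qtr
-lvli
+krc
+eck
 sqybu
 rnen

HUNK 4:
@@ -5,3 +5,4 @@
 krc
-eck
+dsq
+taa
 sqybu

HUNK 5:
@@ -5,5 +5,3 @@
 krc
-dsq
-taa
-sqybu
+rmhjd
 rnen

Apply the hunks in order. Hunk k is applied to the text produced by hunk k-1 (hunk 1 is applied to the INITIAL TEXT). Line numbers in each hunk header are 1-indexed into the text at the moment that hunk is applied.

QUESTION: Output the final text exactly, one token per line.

Hunk 1: at line 1 remove [zfrgq] add [yfbpx,onzde,gjhw] -> 15 lines: cev rttyj yfbpx onzde gjhw qtr fwtb yia ltqxu rnen serms iul elbb ubcyp fsw
Hunk 2: at line 6 remove [fwtb,yia,ltqxu] add [lvli,sqybu] -> 14 lines: cev rttyj yfbpx onzde gjhw qtr lvli sqybu rnen serms iul elbb ubcyp fsw
Hunk 3: at line 3 remove [gjhw,qtr,lvli] add [krc,eck] -> 13 lines: cev rttyj yfbpx onzde krc eck sqybu rnen serms iul elbb ubcyp fsw
Hunk 4: at line 5 remove [eck] add [dsq,taa] -> 14 lines: cev rttyj yfbpx onzde krc dsq taa sqybu rnen serms iul elbb ubcyp fsw
Hunk 5: at line 5 remove [dsq,taa,sqybu] add [rmhjd] -> 12 lines: cev rttyj yfbpx onzde krc rmhjd rnen serms iul elbb ubcyp fsw

Answer: cev
rttyj
yfbpx
onzde
krc
rmhjd
rnen
serms
iul
elbb
ubcyp
fsw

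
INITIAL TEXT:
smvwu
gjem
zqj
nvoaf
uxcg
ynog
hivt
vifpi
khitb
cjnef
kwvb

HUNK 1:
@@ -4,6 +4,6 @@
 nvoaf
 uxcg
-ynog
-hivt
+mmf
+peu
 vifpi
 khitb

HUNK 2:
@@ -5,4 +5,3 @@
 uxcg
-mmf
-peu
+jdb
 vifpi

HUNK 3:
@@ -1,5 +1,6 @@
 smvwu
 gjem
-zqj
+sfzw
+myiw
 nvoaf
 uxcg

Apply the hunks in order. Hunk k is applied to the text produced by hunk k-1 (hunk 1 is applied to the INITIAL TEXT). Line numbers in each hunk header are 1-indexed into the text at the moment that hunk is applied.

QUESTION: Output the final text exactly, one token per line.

Answer: smvwu
gjem
sfzw
myiw
nvoaf
uxcg
jdb
vifpi
khitb
cjnef
kwvb

Derivation:
Hunk 1: at line 4 remove [ynog,hivt] add [mmf,peu] -> 11 lines: smvwu gjem zqj nvoaf uxcg mmf peu vifpi khitb cjnef kwvb
Hunk 2: at line 5 remove [mmf,peu] add [jdb] -> 10 lines: smvwu gjem zqj nvoaf uxcg jdb vifpi khitb cjnef kwvb
Hunk 3: at line 1 remove [zqj] add [sfzw,myiw] -> 11 lines: smvwu gjem sfzw myiw nvoaf uxcg jdb vifpi khitb cjnef kwvb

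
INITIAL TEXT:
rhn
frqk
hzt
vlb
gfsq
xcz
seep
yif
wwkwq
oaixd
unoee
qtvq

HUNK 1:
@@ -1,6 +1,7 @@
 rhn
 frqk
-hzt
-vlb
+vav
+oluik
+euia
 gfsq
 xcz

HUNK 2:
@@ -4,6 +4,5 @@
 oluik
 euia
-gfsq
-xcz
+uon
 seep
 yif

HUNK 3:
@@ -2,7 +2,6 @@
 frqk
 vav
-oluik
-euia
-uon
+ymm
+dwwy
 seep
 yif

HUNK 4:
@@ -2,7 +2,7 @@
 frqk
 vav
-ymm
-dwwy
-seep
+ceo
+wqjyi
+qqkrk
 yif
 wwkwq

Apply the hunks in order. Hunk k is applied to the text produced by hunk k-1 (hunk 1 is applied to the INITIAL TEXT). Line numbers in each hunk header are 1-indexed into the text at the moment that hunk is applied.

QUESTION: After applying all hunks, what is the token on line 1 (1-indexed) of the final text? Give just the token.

Answer: rhn

Derivation:
Hunk 1: at line 1 remove [hzt,vlb] add [vav,oluik,euia] -> 13 lines: rhn frqk vav oluik euia gfsq xcz seep yif wwkwq oaixd unoee qtvq
Hunk 2: at line 4 remove [gfsq,xcz] add [uon] -> 12 lines: rhn frqk vav oluik euia uon seep yif wwkwq oaixd unoee qtvq
Hunk 3: at line 2 remove [oluik,euia,uon] add [ymm,dwwy] -> 11 lines: rhn frqk vav ymm dwwy seep yif wwkwq oaixd unoee qtvq
Hunk 4: at line 2 remove [ymm,dwwy,seep] add [ceo,wqjyi,qqkrk] -> 11 lines: rhn frqk vav ceo wqjyi qqkrk yif wwkwq oaixd unoee qtvq
Final line 1: rhn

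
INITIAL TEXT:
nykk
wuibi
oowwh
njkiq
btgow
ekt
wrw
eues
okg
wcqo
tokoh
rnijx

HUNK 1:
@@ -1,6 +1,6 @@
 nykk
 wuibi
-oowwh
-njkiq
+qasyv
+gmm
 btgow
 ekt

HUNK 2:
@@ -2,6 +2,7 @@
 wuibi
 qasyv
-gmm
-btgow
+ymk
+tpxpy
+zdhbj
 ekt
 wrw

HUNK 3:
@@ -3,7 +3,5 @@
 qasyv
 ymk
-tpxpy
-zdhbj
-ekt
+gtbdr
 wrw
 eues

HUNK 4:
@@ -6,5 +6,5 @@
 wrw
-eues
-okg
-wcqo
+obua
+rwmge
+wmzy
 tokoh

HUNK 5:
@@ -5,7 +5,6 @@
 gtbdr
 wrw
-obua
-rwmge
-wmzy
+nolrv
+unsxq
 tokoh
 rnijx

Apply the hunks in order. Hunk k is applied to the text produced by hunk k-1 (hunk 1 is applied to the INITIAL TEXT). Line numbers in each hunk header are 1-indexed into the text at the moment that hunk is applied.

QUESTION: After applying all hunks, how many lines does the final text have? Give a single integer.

Hunk 1: at line 1 remove [oowwh,njkiq] add [qasyv,gmm] -> 12 lines: nykk wuibi qasyv gmm btgow ekt wrw eues okg wcqo tokoh rnijx
Hunk 2: at line 2 remove [gmm,btgow] add [ymk,tpxpy,zdhbj] -> 13 lines: nykk wuibi qasyv ymk tpxpy zdhbj ekt wrw eues okg wcqo tokoh rnijx
Hunk 3: at line 3 remove [tpxpy,zdhbj,ekt] add [gtbdr] -> 11 lines: nykk wuibi qasyv ymk gtbdr wrw eues okg wcqo tokoh rnijx
Hunk 4: at line 6 remove [eues,okg,wcqo] add [obua,rwmge,wmzy] -> 11 lines: nykk wuibi qasyv ymk gtbdr wrw obua rwmge wmzy tokoh rnijx
Hunk 5: at line 5 remove [obua,rwmge,wmzy] add [nolrv,unsxq] -> 10 lines: nykk wuibi qasyv ymk gtbdr wrw nolrv unsxq tokoh rnijx
Final line count: 10

Answer: 10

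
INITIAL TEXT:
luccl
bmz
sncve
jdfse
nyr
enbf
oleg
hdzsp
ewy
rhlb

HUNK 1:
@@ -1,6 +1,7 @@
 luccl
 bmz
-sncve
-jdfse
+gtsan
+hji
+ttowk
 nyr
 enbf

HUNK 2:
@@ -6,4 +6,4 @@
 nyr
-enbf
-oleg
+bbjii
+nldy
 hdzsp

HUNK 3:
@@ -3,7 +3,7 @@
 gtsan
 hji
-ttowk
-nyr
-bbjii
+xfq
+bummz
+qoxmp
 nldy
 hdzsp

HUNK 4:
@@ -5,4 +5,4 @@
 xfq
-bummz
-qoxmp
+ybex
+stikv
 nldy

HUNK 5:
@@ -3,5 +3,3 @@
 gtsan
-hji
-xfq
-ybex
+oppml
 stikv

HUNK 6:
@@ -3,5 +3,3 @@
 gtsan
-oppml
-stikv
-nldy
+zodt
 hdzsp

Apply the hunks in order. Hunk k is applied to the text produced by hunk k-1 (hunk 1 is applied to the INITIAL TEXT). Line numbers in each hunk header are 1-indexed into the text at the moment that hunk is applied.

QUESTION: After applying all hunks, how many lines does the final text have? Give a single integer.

Hunk 1: at line 1 remove [sncve,jdfse] add [gtsan,hji,ttowk] -> 11 lines: luccl bmz gtsan hji ttowk nyr enbf oleg hdzsp ewy rhlb
Hunk 2: at line 6 remove [enbf,oleg] add [bbjii,nldy] -> 11 lines: luccl bmz gtsan hji ttowk nyr bbjii nldy hdzsp ewy rhlb
Hunk 3: at line 3 remove [ttowk,nyr,bbjii] add [xfq,bummz,qoxmp] -> 11 lines: luccl bmz gtsan hji xfq bummz qoxmp nldy hdzsp ewy rhlb
Hunk 4: at line 5 remove [bummz,qoxmp] add [ybex,stikv] -> 11 lines: luccl bmz gtsan hji xfq ybex stikv nldy hdzsp ewy rhlb
Hunk 5: at line 3 remove [hji,xfq,ybex] add [oppml] -> 9 lines: luccl bmz gtsan oppml stikv nldy hdzsp ewy rhlb
Hunk 6: at line 3 remove [oppml,stikv,nldy] add [zodt] -> 7 lines: luccl bmz gtsan zodt hdzsp ewy rhlb
Final line count: 7

Answer: 7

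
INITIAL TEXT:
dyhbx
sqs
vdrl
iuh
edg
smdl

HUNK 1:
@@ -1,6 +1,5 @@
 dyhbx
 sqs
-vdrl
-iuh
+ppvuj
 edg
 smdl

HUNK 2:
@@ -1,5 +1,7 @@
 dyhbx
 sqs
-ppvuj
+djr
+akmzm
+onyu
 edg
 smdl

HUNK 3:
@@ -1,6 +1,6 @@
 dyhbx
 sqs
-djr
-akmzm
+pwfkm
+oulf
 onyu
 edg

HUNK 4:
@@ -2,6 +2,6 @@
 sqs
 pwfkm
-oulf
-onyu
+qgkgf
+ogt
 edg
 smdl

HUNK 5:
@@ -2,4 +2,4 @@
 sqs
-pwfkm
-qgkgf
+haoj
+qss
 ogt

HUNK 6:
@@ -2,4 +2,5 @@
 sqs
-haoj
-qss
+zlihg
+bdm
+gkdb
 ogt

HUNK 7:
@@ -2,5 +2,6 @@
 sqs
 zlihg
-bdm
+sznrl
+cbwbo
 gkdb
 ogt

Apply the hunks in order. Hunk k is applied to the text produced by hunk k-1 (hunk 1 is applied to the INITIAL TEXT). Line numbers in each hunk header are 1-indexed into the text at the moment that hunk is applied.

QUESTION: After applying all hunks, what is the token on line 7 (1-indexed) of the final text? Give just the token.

Answer: ogt

Derivation:
Hunk 1: at line 1 remove [vdrl,iuh] add [ppvuj] -> 5 lines: dyhbx sqs ppvuj edg smdl
Hunk 2: at line 1 remove [ppvuj] add [djr,akmzm,onyu] -> 7 lines: dyhbx sqs djr akmzm onyu edg smdl
Hunk 3: at line 1 remove [djr,akmzm] add [pwfkm,oulf] -> 7 lines: dyhbx sqs pwfkm oulf onyu edg smdl
Hunk 4: at line 2 remove [oulf,onyu] add [qgkgf,ogt] -> 7 lines: dyhbx sqs pwfkm qgkgf ogt edg smdl
Hunk 5: at line 2 remove [pwfkm,qgkgf] add [haoj,qss] -> 7 lines: dyhbx sqs haoj qss ogt edg smdl
Hunk 6: at line 2 remove [haoj,qss] add [zlihg,bdm,gkdb] -> 8 lines: dyhbx sqs zlihg bdm gkdb ogt edg smdl
Hunk 7: at line 2 remove [bdm] add [sznrl,cbwbo] -> 9 lines: dyhbx sqs zlihg sznrl cbwbo gkdb ogt edg smdl
Final line 7: ogt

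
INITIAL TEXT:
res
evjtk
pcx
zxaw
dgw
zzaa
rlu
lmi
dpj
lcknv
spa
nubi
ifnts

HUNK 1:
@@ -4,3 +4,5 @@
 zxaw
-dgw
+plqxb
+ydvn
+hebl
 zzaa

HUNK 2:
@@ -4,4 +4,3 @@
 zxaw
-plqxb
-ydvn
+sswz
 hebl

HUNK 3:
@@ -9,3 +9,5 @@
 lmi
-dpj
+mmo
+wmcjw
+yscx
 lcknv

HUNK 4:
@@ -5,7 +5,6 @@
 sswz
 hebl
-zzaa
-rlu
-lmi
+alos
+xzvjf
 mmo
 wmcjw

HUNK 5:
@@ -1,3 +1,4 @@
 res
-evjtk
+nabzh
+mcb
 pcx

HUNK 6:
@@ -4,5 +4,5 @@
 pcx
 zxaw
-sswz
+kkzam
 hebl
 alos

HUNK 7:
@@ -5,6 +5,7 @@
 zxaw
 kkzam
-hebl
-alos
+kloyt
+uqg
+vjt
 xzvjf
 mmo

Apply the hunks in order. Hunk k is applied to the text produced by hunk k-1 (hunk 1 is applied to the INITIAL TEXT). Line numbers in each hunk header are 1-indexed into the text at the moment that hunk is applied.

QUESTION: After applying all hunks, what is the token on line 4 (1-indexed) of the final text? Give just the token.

Answer: pcx

Derivation:
Hunk 1: at line 4 remove [dgw] add [plqxb,ydvn,hebl] -> 15 lines: res evjtk pcx zxaw plqxb ydvn hebl zzaa rlu lmi dpj lcknv spa nubi ifnts
Hunk 2: at line 4 remove [plqxb,ydvn] add [sswz] -> 14 lines: res evjtk pcx zxaw sswz hebl zzaa rlu lmi dpj lcknv spa nubi ifnts
Hunk 3: at line 9 remove [dpj] add [mmo,wmcjw,yscx] -> 16 lines: res evjtk pcx zxaw sswz hebl zzaa rlu lmi mmo wmcjw yscx lcknv spa nubi ifnts
Hunk 4: at line 5 remove [zzaa,rlu,lmi] add [alos,xzvjf] -> 15 lines: res evjtk pcx zxaw sswz hebl alos xzvjf mmo wmcjw yscx lcknv spa nubi ifnts
Hunk 5: at line 1 remove [evjtk] add [nabzh,mcb] -> 16 lines: res nabzh mcb pcx zxaw sswz hebl alos xzvjf mmo wmcjw yscx lcknv spa nubi ifnts
Hunk 6: at line 4 remove [sswz] add [kkzam] -> 16 lines: res nabzh mcb pcx zxaw kkzam hebl alos xzvjf mmo wmcjw yscx lcknv spa nubi ifnts
Hunk 7: at line 5 remove [hebl,alos] add [kloyt,uqg,vjt] -> 17 lines: res nabzh mcb pcx zxaw kkzam kloyt uqg vjt xzvjf mmo wmcjw yscx lcknv spa nubi ifnts
Final line 4: pcx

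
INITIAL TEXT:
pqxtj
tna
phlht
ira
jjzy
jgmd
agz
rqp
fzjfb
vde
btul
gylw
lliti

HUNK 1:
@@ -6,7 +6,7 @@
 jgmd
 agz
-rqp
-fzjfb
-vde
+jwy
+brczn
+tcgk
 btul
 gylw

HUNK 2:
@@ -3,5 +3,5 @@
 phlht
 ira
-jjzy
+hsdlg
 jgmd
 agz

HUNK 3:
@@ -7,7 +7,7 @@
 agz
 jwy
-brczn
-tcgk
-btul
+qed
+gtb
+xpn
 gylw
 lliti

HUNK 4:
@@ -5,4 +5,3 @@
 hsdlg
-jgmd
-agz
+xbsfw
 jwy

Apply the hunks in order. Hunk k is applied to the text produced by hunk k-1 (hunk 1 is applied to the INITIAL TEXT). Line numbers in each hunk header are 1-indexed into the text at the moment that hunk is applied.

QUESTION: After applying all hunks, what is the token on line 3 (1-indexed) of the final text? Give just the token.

Hunk 1: at line 6 remove [rqp,fzjfb,vde] add [jwy,brczn,tcgk] -> 13 lines: pqxtj tna phlht ira jjzy jgmd agz jwy brczn tcgk btul gylw lliti
Hunk 2: at line 3 remove [jjzy] add [hsdlg] -> 13 lines: pqxtj tna phlht ira hsdlg jgmd agz jwy brczn tcgk btul gylw lliti
Hunk 3: at line 7 remove [brczn,tcgk,btul] add [qed,gtb,xpn] -> 13 lines: pqxtj tna phlht ira hsdlg jgmd agz jwy qed gtb xpn gylw lliti
Hunk 4: at line 5 remove [jgmd,agz] add [xbsfw] -> 12 lines: pqxtj tna phlht ira hsdlg xbsfw jwy qed gtb xpn gylw lliti
Final line 3: phlht

Answer: phlht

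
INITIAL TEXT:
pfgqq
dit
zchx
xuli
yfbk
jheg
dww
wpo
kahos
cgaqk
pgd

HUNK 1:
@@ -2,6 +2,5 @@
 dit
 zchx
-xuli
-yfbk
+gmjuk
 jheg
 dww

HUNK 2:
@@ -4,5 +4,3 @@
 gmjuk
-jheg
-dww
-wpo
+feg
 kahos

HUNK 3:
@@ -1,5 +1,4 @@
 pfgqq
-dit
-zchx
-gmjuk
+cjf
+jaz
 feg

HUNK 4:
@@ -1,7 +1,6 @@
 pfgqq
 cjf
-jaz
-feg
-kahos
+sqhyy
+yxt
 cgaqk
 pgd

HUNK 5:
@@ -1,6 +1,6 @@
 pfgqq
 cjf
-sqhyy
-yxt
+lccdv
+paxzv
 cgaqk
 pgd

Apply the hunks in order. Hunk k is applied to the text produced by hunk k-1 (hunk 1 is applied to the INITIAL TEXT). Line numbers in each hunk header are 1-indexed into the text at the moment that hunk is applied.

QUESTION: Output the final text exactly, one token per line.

Answer: pfgqq
cjf
lccdv
paxzv
cgaqk
pgd

Derivation:
Hunk 1: at line 2 remove [xuli,yfbk] add [gmjuk] -> 10 lines: pfgqq dit zchx gmjuk jheg dww wpo kahos cgaqk pgd
Hunk 2: at line 4 remove [jheg,dww,wpo] add [feg] -> 8 lines: pfgqq dit zchx gmjuk feg kahos cgaqk pgd
Hunk 3: at line 1 remove [dit,zchx,gmjuk] add [cjf,jaz] -> 7 lines: pfgqq cjf jaz feg kahos cgaqk pgd
Hunk 4: at line 1 remove [jaz,feg,kahos] add [sqhyy,yxt] -> 6 lines: pfgqq cjf sqhyy yxt cgaqk pgd
Hunk 5: at line 1 remove [sqhyy,yxt] add [lccdv,paxzv] -> 6 lines: pfgqq cjf lccdv paxzv cgaqk pgd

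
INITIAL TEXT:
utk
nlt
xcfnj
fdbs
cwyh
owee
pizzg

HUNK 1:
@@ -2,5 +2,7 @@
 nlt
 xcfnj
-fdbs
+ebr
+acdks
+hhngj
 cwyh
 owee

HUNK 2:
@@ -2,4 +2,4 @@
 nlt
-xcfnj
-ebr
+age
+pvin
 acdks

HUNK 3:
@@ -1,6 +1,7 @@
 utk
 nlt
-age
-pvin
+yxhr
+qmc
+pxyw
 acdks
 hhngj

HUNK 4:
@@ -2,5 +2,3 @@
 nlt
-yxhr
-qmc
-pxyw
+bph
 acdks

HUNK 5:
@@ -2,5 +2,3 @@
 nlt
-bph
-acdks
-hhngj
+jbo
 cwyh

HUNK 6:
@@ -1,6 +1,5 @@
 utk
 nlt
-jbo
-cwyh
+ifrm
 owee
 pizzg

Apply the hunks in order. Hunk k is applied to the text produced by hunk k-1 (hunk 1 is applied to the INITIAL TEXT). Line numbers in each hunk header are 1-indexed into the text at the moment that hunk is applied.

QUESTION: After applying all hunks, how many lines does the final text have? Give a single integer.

Hunk 1: at line 2 remove [fdbs] add [ebr,acdks,hhngj] -> 9 lines: utk nlt xcfnj ebr acdks hhngj cwyh owee pizzg
Hunk 2: at line 2 remove [xcfnj,ebr] add [age,pvin] -> 9 lines: utk nlt age pvin acdks hhngj cwyh owee pizzg
Hunk 3: at line 1 remove [age,pvin] add [yxhr,qmc,pxyw] -> 10 lines: utk nlt yxhr qmc pxyw acdks hhngj cwyh owee pizzg
Hunk 4: at line 2 remove [yxhr,qmc,pxyw] add [bph] -> 8 lines: utk nlt bph acdks hhngj cwyh owee pizzg
Hunk 5: at line 2 remove [bph,acdks,hhngj] add [jbo] -> 6 lines: utk nlt jbo cwyh owee pizzg
Hunk 6: at line 1 remove [jbo,cwyh] add [ifrm] -> 5 lines: utk nlt ifrm owee pizzg
Final line count: 5

Answer: 5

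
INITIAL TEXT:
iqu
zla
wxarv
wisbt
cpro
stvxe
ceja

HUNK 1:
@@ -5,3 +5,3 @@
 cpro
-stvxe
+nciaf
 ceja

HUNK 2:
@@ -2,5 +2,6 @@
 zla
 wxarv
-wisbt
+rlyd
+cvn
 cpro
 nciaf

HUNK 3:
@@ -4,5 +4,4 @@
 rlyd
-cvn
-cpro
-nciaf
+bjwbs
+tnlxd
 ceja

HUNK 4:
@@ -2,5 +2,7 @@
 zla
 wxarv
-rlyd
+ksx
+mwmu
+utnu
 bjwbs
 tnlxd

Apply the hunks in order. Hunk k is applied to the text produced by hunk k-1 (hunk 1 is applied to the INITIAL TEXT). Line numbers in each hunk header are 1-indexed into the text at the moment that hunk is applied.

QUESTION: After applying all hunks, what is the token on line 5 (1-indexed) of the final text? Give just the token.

Answer: mwmu

Derivation:
Hunk 1: at line 5 remove [stvxe] add [nciaf] -> 7 lines: iqu zla wxarv wisbt cpro nciaf ceja
Hunk 2: at line 2 remove [wisbt] add [rlyd,cvn] -> 8 lines: iqu zla wxarv rlyd cvn cpro nciaf ceja
Hunk 3: at line 4 remove [cvn,cpro,nciaf] add [bjwbs,tnlxd] -> 7 lines: iqu zla wxarv rlyd bjwbs tnlxd ceja
Hunk 4: at line 2 remove [rlyd] add [ksx,mwmu,utnu] -> 9 lines: iqu zla wxarv ksx mwmu utnu bjwbs tnlxd ceja
Final line 5: mwmu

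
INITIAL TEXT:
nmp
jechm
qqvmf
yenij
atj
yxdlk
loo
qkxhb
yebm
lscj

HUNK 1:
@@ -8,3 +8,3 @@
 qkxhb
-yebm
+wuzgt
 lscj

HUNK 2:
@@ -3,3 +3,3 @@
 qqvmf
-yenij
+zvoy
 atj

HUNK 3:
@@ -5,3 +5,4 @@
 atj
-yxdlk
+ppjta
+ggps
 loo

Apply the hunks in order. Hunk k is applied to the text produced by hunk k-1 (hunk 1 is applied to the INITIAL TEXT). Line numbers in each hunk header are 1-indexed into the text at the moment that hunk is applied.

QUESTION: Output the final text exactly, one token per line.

Answer: nmp
jechm
qqvmf
zvoy
atj
ppjta
ggps
loo
qkxhb
wuzgt
lscj

Derivation:
Hunk 1: at line 8 remove [yebm] add [wuzgt] -> 10 lines: nmp jechm qqvmf yenij atj yxdlk loo qkxhb wuzgt lscj
Hunk 2: at line 3 remove [yenij] add [zvoy] -> 10 lines: nmp jechm qqvmf zvoy atj yxdlk loo qkxhb wuzgt lscj
Hunk 3: at line 5 remove [yxdlk] add [ppjta,ggps] -> 11 lines: nmp jechm qqvmf zvoy atj ppjta ggps loo qkxhb wuzgt lscj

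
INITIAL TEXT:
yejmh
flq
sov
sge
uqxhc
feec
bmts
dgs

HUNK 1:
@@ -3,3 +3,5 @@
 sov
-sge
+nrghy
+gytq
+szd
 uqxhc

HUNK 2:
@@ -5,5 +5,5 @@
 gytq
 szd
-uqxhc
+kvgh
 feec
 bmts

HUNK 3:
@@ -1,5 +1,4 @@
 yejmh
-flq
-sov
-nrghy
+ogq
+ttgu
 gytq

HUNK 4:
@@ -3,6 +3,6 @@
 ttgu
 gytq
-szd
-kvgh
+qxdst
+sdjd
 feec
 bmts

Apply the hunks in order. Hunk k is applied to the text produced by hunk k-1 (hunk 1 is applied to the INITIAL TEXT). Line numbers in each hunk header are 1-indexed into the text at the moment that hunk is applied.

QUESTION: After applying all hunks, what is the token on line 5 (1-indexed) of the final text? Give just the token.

Answer: qxdst

Derivation:
Hunk 1: at line 3 remove [sge] add [nrghy,gytq,szd] -> 10 lines: yejmh flq sov nrghy gytq szd uqxhc feec bmts dgs
Hunk 2: at line 5 remove [uqxhc] add [kvgh] -> 10 lines: yejmh flq sov nrghy gytq szd kvgh feec bmts dgs
Hunk 3: at line 1 remove [flq,sov,nrghy] add [ogq,ttgu] -> 9 lines: yejmh ogq ttgu gytq szd kvgh feec bmts dgs
Hunk 4: at line 3 remove [szd,kvgh] add [qxdst,sdjd] -> 9 lines: yejmh ogq ttgu gytq qxdst sdjd feec bmts dgs
Final line 5: qxdst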